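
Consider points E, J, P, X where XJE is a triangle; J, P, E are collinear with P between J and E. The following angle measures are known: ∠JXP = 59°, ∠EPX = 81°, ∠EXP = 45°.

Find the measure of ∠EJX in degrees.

1. ∠JPX = 99°  [linear pair at P on JE]
2. ∠PJX = 22°  [△XJP]
3. ∠EJX = 22°  [P on ray JE]

∠EJX = 22°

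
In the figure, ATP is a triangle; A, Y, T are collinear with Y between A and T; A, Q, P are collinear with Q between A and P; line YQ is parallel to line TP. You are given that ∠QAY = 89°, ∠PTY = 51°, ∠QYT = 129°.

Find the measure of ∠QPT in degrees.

1. ∠PAT = 89°  [Y on AT, Q on AP]
2. ∠ATP = 51°  [Y on ray TA]
3. ∠APT = 40°  [△ATP]
4. ∠QPT = 40°  [Q on ray PA]

∠QPT = 40°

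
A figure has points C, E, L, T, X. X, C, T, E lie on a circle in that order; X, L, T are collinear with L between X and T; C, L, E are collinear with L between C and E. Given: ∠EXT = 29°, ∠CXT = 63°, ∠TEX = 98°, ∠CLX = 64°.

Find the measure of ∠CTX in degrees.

1. ∠ECT = 29°  [same arc TE]
2. ∠CLT = 116°  [linear pair at L on XT]
3. ∠CTX = 35°  [△CLT]

∠CTX = 35°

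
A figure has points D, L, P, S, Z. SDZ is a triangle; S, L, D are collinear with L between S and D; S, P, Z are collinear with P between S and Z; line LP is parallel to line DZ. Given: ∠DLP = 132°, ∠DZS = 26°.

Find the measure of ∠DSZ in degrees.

∠DSZ = 106°

1. ∠PLS = 48°  [linear pair at L on SD]
2. ∠LPS = 26°  [LP∥DZ, corresponding at P]
3. ∠LSP = 106°  [△SLP]
4. ∠DSZ = 106°  [L on SD, P on SZ]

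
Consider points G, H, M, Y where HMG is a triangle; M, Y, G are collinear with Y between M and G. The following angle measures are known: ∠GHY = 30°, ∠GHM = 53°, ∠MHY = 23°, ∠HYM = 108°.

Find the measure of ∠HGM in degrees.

1. ∠HMY = 49°  [△HMY]
2. ∠GMH = 49°  [Y on ray MG]
3. ∠HGM = 78°  [△HMG]

∠HGM = 78°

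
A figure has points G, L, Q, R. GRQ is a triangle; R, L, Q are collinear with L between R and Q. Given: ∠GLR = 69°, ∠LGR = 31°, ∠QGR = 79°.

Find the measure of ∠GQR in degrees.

1. ∠GRL = 80°  [△GRL]
2. ∠GRQ = 80°  [L on ray RQ]
3. ∠GQR = 21°  [△GRQ]

∠GQR = 21°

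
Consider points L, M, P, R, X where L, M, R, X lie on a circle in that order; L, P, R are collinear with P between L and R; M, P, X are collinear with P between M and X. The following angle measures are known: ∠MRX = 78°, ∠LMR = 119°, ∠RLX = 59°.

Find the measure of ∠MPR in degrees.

∠MPR = 103°

1. ∠LXR = 61°  [cyclic LMRX, opposite ∠M+∠X]
2. ∠RMX = 59°  [same arc RX]
3. ∠LRX = 60°  [△LRX]
4. ∠MXR = 43°  [△MRX]
5. ∠LMX = 60°  [same arc LX]
6. ∠MLR = 43°  [same arc MR]
7. ∠LPM = 77°  [△LPM]
8. ∠MPR = 103°  [linear pair at P on LR]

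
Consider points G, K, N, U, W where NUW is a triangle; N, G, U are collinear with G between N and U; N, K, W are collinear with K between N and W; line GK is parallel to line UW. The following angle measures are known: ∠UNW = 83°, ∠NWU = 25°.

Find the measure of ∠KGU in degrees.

∠KGU = 108°

1. ∠NUW = 72°  [△NUW]
2. ∠KGN = 72°  [GK∥UW, corresponding at G]
3. ∠KGU = 108°  [linear pair at G on NU]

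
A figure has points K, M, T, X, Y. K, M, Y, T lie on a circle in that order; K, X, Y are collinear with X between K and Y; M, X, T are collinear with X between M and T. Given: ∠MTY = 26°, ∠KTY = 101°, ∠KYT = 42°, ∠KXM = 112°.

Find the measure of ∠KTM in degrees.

∠KTM = 75°

1. ∠TXY = 112°  [△YXT]
2. ∠TKY = 37°  [△KYT]
3. ∠KXT = 68°  [linear pair at X on KY]
4. ∠KTM = 75°  [△KXT]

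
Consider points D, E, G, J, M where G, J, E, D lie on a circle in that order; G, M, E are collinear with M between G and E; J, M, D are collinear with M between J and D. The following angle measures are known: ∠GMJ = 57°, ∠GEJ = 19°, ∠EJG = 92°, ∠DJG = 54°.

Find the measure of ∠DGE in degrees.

1. ∠DME = 57°  [vertical angles at M]
2. ∠GDJ = 19°  [same arc GJ]
3. ∠DMG = 123°  [linear pair at M on GE]
4. ∠DGE = 38°  [△GMD]

∠DGE = 38°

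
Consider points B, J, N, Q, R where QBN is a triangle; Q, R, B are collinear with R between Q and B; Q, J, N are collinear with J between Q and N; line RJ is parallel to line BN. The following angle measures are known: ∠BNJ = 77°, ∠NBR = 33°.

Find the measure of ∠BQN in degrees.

1. ∠BNQ = 77°  [J on ray NQ]
2. ∠NBQ = 33°  [R on ray BQ]
3. ∠BQN = 70°  [△QBN]

∠BQN = 70°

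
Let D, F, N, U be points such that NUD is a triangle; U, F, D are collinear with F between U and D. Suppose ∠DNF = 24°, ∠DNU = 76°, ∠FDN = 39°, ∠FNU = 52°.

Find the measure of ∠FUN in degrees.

1. ∠DFN = 117°  [△NFD]
2. ∠NFU = 63°  [linear pair at F on UD]
3. ∠FUN = 65°  [△NUF]

∠FUN = 65°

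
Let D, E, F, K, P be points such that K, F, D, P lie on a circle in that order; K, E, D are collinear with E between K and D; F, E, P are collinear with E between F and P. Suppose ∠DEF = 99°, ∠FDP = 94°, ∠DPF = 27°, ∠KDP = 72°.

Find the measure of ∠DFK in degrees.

∠DFK = 131°

1. ∠DFP = 59°  [△FDP]
2. ∠DKF = 27°  [same arc FD]
3. ∠FDK = 22°  [△FED]
4. ∠DFK = 131°  [△KFD]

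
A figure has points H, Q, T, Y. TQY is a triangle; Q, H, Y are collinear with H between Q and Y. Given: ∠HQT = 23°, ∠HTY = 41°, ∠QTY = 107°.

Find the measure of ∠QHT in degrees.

∠QHT = 91°

1. ∠TQY = 23°  [H on ray QY]
2. ∠QYT = 50°  [△TQY]
3. ∠HYT = 50°  [H on ray YQ]
4. ∠THY = 89°  [△THY]
5. ∠QHT = 91°  [linear pair at H on QY]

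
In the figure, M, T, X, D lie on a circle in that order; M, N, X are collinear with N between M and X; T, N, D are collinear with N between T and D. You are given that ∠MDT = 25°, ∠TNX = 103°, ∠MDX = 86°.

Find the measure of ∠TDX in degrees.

1. ∠MXT = 25°  [same arc MT]
2. ∠MTX = 94°  [cyclic MTXD, opposite ∠T+∠D]
3. ∠TMX = 61°  [△MTX]
4. ∠TDX = 61°  [same arc TX]

∠TDX = 61°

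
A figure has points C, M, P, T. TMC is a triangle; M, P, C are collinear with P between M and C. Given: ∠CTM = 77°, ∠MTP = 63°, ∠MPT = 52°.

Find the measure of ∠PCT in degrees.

1. ∠PMT = 65°  [△TMP]
2. ∠CMT = 65°  [P on ray MC]
3. ∠MCT = 38°  [△TMC]
4. ∠PCT = 38°  [P on ray CM]

∠PCT = 38°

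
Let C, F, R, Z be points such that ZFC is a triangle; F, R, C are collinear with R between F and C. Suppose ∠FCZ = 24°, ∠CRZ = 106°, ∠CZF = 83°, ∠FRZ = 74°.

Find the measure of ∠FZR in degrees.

1. ∠CFZ = 73°  [△ZFC]
2. ∠RFZ = 73°  [R on ray FC]
3. ∠FZR = 33°  [△ZFR]

∠FZR = 33°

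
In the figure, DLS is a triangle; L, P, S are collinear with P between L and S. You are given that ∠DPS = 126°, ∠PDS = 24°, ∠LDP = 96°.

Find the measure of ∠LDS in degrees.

1. ∠DSP = 30°  [△DPS]
2. ∠DPL = 54°  [linear pair at P on LS]
3. ∠DLP = 30°  [△DLP]
4. ∠DSL = 30°  [P on ray SL]
5. ∠DLS = 30°  [P on ray LS]
6. ∠LDS = 120°  [△DLS]

∠LDS = 120°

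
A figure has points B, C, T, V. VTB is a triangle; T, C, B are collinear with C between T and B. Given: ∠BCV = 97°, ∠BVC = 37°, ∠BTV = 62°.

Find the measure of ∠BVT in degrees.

1. ∠CBV = 46°  [△VCB]
2. ∠TBV = 46°  [C on ray BT]
3. ∠BVT = 72°  [△VTB]

∠BVT = 72°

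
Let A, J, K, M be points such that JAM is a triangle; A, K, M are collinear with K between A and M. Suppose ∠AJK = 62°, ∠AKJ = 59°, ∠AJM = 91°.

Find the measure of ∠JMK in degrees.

∠JMK = 30°

1. ∠JAK = 59°  [△JAK]
2. ∠JAM = 59°  [K on ray AM]
3. ∠AMJ = 30°  [△JAM]
4. ∠JMK = 30°  [K on ray MA]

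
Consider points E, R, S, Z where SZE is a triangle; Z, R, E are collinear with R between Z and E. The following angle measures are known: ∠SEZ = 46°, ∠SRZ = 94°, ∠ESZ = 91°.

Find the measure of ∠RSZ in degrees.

∠RSZ = 43°

1. ∠EZS = 43°  [△SZE]
2. ∠RZS = 43°  [R on ray ZE]
3. ∠RSZ = 43°  [△SZR]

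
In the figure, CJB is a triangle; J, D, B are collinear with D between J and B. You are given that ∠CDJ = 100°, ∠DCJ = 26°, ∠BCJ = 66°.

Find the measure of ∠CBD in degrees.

∠CBD = 60°

1. ∠CJD = 54°  [△CJD]
2. ∠BJC = 54°  [D on ray JB]
3. ∠CBJ = 60°  [△CJB]
4. ∠CBD = 60°  [D on ray BJ]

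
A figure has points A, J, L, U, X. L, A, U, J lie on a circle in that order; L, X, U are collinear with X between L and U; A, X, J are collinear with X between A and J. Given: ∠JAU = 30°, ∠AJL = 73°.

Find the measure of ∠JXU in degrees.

1. ∠JLU = 30°  [same arc UJ]
2. ∠JXL = 77°  [△LXJ]
3. ∠JXU = 103°  [linear pair at X on LU]

∠JXU = 103°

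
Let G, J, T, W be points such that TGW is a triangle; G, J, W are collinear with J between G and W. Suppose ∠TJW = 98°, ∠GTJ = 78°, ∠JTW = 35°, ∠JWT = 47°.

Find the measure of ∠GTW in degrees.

∠GTW = 113°

1. ∠GJT = 82°  [linear pair at J on GW]
2. ∠JGT = 20°  [△TGJ]
3. ∠GWT = 47°  [J on ray WG]
4. ∠TGW = 20°  [J on ray GW]
5. ∠GTW = 113°  [△TGW]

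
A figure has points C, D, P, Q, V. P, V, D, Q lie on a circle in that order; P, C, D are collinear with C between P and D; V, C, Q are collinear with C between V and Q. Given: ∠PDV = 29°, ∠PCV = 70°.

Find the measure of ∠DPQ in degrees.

∠DPQ = 41°

1. ∠PQV = 29°  [same arc PV]
2. ∠DCQ = 70°  [vertical angles at C]
3. ∠PCQ = 110°  [linear pair at C on PD]
4. ∠DPQ = 41°  [△PCQ]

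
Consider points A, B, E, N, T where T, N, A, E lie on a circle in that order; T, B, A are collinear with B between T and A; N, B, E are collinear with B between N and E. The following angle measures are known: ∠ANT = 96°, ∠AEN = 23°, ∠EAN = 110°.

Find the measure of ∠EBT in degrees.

1. ∠ATN = 23°  [same arc NA]
2. ∠ANE = 47°  [△NAE]
3. ∠NAT = 61°  [△TNA]
4. ∠ATE = 47°  [same arc AE]
5. ∠NET = 61°  [same arc TN]
6. ∠EBT = 72°  [△TBE]

∠EBT = 72°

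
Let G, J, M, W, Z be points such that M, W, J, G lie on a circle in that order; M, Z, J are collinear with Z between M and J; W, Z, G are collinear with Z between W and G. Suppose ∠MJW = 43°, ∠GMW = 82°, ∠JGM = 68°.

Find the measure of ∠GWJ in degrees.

1. ∠MGW = 43°  [same arc MW]
2. ∠GWM = 55°  [△MWG]
3. ∠GJM = 55°  [same arc MG]
4. ∠GMJ = 57°  [△MJG]
5. ∠GWJ = 57°  [same arc JG]

∠GWJ = 57°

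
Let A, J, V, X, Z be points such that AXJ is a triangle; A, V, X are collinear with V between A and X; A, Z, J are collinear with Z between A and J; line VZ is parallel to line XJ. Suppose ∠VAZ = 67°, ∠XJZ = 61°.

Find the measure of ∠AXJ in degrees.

1. ∠JAX = 67°  [V on AX, Z on AJ]
2. ∠AJX = 61°  [Z on ray JA]
3. ∠AXJ = 52°  [△AXJ]

∠AXJ = 52°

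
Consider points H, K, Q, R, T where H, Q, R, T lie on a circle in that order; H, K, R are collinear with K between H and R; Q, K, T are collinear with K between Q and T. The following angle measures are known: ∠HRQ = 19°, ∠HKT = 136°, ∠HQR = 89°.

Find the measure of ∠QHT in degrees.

∠QHT = 97°

1. ∠QHR = 72°  [△HQR]
2. ∠QKR = 136°  [vertical angles at K]
3. ∠QTR = 72°  [same arc QR]
4. ∠RQT = 25°  [△QKR]
5. ∠QRT = 83°  [△QRT]
6. ∠QHT = 97°  [cyclic HQRT, opposite ∠H+∠R]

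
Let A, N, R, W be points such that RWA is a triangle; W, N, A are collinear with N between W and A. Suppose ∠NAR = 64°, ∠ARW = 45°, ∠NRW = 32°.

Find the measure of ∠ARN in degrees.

∠ARN = 13°

1. ∠RAW = 64°  [N on ray AW]
2. ∠AWR = 71°  [△RWA]
3. ∠NWR = 71°  [N on ray WA]
4. ∠RNW = 77°  [△RWN]
5. ∠ANR = 103°  [linear pair at N on WA]
6. ∠ARN = 13°  [△RNA]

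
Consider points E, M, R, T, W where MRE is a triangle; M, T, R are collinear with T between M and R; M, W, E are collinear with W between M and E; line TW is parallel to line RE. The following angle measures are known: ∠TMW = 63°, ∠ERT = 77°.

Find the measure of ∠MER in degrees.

∠MER = 40°

1. ∠EMR = 63°  [T on MR, W on ME]
2. ∠ERM = 77°  [T on ray RM]
3. ∠MER = 40°  [△MRE]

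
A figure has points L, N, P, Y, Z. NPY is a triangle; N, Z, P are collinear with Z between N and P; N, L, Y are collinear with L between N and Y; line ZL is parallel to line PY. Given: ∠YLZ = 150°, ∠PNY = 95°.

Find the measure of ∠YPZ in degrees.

∠YPZ = 55°

1. ∠NLZ = 30°  [linear pair at L on NY]
2. ∠LNZ = 95°  [Z on NP, L on NY]
3. ∠LZN = 55°  [△NZL]
4. ∠LZP = 125°  [linear pair at Z on NP]
5. ∠YPZ = 55°  [ZL∥PY, co-interior at P–Z]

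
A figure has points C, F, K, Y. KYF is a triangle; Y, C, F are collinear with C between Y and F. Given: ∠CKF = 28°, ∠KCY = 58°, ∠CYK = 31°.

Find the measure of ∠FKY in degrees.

1. ∠FCK = 122°  [linear pair at C on YF]
2. ∠FYK = 31°  [C on ray YF]
3. ∠CFK = 30°  [△KCF]
4. ∠KFY = 30°  [C on ray FY]
5. ∠FKY = 119°  [△KYF]

∠FKY = 119°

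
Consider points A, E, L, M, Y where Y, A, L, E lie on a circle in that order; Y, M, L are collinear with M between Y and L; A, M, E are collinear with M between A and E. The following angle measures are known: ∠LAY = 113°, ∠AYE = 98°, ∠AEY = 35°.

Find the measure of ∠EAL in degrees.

1. ∠LEY = 67°  [cyclic YALE, opposite ∠A+∠E]
2. ∠EAY = 47°  [△YAE]
3. ∠ELY = 47°  [same arc YE]
4. ∠EYL = 66°  [△YLE]
5. ∠EAL = 66°  [same arc LE]

∠EAL = 66°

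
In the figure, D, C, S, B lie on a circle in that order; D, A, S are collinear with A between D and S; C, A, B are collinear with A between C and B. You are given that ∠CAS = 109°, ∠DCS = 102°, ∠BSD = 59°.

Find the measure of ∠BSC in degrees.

1. ∠BAD = 109°  [vertical angles at A]
2. ∠DBS = 78°  [cyclic DCSB, opposite ∠C+∠B]
3. ∠BCD = 59°  [same arc DB]
4. ∠BDS = 43°  [△DSB]
5. ∠CBD = 28°  [△DAB]
6. ∠BDC = 93°  [△DCB]
7. ∠BSC = 87°  [cyclic DCSB, opposite ∠D+∠S]

∠BSC = 87°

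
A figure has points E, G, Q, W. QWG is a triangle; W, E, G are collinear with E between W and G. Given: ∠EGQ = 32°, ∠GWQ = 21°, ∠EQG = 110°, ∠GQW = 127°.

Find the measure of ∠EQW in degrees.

1. ∠GEQ = 38°  [△QEG]
2. ∠EWQ = 21°  [E on ray WG]
3. ∠QEW = 142°  [linear pair at E on WG]
4. ∠EQW = 17°  [△QWE]

∠EQW = 17°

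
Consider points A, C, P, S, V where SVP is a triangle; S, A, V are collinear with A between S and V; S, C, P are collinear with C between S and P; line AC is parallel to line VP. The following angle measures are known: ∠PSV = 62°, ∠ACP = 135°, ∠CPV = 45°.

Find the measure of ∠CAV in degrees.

∠CAV = 107°

1. ∠ASC = 62°  [A on SV, C on SP]
2. ∠ACS = 45°  [linear pair at C on SP]
3. ∠CAS = 73°  [△SAC]
4. ∠CAV = 107°  [linear pair at A on SV]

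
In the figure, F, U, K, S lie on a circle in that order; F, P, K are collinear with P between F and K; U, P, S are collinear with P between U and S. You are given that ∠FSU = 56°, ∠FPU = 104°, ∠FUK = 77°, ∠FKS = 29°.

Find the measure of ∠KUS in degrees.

1. ∠FKU = 56°  [same arc FU]
2. ∠KPU = 76°  [linear pair at P on FK]
3. ∠KUS = 48°  [△UPK]

∠KUS = 48°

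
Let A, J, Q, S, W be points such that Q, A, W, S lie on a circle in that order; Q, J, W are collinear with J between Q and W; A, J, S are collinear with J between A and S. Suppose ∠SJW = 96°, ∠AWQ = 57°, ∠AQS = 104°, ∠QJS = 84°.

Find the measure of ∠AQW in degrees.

∠AQW = 65°

1. ∠AJQ = 96°  [vertical angles at J]
2. ∠ASQ = 57°  [same arc QA]
3. ∠QAS = 19°  [△QAS]
4. ∠AQW = 65°  [△QJA]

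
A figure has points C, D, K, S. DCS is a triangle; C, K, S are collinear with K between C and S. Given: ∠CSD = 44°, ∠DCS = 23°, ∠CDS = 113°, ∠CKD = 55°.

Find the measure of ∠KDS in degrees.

1. ∠DSK = 44°  [K on ray SC]
2. ∠DKS = 125°  [linear pair at K on CS]
3. ∠KDS = 11°  [△DKS]

∠KDS = 11°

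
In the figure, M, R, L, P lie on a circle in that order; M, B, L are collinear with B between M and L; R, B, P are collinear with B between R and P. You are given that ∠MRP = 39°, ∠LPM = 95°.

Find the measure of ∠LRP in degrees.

1. ∠MLP = 39°  [same arc MP]
2. ∠LMP = 46°  [△MLP]
3. ∠LRP = 46°  [same arc LP]

∠LRP = 46°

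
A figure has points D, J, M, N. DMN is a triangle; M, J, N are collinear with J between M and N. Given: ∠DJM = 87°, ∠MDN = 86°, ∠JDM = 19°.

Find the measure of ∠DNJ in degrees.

1. ∠DMJ = 74°  [△DMJ]
2. ∠DMN = 74°  [J on ray MN]
3. ∠DNM = 20°  [△DMN]
4. ∠DNJ = 20°  [J on ray NM]

∠DNJ = 20°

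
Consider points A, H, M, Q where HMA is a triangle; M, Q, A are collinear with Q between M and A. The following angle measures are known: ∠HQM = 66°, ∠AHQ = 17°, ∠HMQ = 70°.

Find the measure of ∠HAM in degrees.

∠HAM = 49°

1. ∠AQH = 114°  [linear pair at Q on MA]
2. ∠HAQ = 49°  [△HQA]
3. ∠HAM = 49°  [Q on ray AM]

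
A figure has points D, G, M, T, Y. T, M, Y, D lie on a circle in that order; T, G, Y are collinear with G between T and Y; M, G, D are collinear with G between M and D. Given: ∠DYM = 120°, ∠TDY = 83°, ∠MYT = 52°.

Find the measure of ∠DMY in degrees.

1. ∠TMY = 97°  [cyclic TMYD, opposite ∠M+∠D]
2. ∠MTY = 31°  [△TMY]
3. ∠MDY = 31°  [same arc MY]
4. ∠DMY = 29°  [△MYD]

∠DMY = 29°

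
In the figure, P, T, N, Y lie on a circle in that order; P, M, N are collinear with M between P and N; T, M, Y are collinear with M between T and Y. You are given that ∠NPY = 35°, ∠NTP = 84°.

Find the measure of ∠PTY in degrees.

1. ∠NYP = 96°  [cyclic PTNY, opposite ∠T+∠Y]
2. ∠PNY = 49°  [△PNY]
3. ∠PTY = 49°  [same arc PY]

∠PTY = 49°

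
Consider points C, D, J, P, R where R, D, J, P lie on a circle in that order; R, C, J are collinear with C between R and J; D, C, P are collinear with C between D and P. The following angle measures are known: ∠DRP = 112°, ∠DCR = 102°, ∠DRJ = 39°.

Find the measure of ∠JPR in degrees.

1. ∠DJP = 68°  [cyclic RDJP, opposite ∠R+∠J]
2. ∠JCP = 102°  [vertical angles at C]
3. ∠DPJ = 39°  [same arc DJ]
4. ∠JDP = 73°  [△DJP]
5. ∠PJR = 39°  [△JCP]
6. ∠JRP = 73°  [same arc JP]
7. ∠JPR = 68°  [△RJP]

∠JPR = 68°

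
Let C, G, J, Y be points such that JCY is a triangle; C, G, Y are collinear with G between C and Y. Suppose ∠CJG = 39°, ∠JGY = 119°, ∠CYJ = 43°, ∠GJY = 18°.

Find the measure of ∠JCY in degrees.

∠JCY = 80°

1. ∠CGJ = 61°  [linear pair at G on CY]
2. ∠GCJ = 80°  [△JCG]
3. ∠JCY = 80°  [G on ray CY]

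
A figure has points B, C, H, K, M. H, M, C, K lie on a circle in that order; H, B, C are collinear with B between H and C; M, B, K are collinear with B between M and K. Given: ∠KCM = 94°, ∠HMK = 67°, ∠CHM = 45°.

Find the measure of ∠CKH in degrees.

1. ∠KHM = 86°  [cyclic HMCK, opposite ∠H+∠C]
2. ∠HKM = 27°  [△HMK]
3. ∠HCM = 27°  [same arc HM]
4. ∠CMH = 108°  [△HMC]
5. ∠CKH = 72°  [cyclic HMCK, opposite ∠M+∠K]

∠CKH = 72°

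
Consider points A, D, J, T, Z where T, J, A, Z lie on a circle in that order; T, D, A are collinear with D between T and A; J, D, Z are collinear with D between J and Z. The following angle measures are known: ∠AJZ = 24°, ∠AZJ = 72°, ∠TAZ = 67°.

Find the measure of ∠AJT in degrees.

1. ∠ATZ = 24°  [same arc AZ]
2. ∠AZT = 89°  [△TAZ]
3. ∠AJT = 91°  [cyclic TJAZ, opposite ∠J+∠Z]

∠AJT = 91°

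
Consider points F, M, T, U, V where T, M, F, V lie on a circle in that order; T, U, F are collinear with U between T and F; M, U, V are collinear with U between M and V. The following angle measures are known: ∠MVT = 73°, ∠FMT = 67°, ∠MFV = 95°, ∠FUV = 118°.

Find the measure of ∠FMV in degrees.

1. ∠MFT = 73°  [same arc TM]
2. ∠FTM = 40°  [△TMF]
3. ∠FVM = 40°  [same arc MF]
4. ∠FMV = 45°  [△MFV]

∠FMV = 45°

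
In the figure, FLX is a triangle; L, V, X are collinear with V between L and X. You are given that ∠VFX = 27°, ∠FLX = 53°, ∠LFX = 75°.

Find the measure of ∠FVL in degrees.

∠FVL = 79°

1. ∠FXL = 52°  [△FLX]
2. ∠FXV = 52°  [V on ray XL]
3. ∠FVX = 101°  [△FVX]
4. ∠FVL = 79°  [linear pair at V on LX]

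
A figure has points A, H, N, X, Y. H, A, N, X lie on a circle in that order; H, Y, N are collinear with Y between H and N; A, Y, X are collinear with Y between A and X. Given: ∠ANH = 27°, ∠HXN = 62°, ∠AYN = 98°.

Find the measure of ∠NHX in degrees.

∠NHX = 55°

1. ∠AXH = 27°  [same arc HA]
2. ∠HYX = 98°  [vertical angles at Y]
3. ∠NHX = 55°  [△HYX]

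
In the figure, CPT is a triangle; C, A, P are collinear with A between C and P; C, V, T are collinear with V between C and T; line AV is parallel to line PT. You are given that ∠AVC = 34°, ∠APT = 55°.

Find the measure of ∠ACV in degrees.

1. ∠CTP = 34°  [AV∥PT, corresponding at V]
2. ∠CPT = 55°  [A on ray PC]
3. ∠PCT = 91°  [△CPT]
4. ∠ACV = 91°  [A on CP, V on CT]

∠ACV = 91°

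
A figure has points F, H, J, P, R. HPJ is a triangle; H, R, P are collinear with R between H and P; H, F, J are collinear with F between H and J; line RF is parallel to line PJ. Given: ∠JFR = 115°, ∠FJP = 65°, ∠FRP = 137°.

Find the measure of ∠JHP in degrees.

1. ∠HFR = 65°  [linear pair at F on HJ]
2. ∠FRH = 43°  [linear pair at R on HP]
3. ∠FHR = 72°  [△HRF]
4. ∠JHP = 72°  [R on HP, F on HJ]

∠JHP = 72°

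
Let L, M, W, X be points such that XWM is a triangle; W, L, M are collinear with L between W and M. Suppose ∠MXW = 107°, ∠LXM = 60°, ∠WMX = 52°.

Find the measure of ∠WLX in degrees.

1. ∠LMX = 52°  [L on ray MW]
2. ∠MLX = 68°  [△XLM]
3. ∠WLX = 112°  [linear pair at L on WM]

∠WLX = 112°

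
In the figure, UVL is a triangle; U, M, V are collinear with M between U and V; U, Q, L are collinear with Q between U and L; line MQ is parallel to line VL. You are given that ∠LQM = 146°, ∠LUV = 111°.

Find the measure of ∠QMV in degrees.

1. ∠MQU = 34°  [linear pair at Q on UL]
2. ∠MUQ = 111°  [M on UV, Q on UL]
3. ∠QMU = 35°  [△UMQ]
4. ∠QMV = 145°  [linear pair at M on UV]

∠QMV = 145°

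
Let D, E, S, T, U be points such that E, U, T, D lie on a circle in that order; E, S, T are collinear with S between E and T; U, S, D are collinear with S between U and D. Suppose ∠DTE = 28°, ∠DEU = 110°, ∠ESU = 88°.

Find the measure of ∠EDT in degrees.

∠EDT = 106°

1. ∠DUE = 28°  [same arc ED]
2. ∠EDU = 42°  [△EUD]
3. ∠TEU = 64°  [△ESU]
4. ∠ETU = 42°  [same arc EU]
5. ∠EUT = 74°  [△EUT]
6. ∠EDT = 106°  [cyclic EUTD, opposite ∠U+∠D]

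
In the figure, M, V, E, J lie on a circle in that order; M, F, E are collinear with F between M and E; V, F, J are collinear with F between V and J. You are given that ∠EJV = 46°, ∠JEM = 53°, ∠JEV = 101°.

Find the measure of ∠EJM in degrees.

∠EJM = 94°

1. ∠EVJ = 33°  [△VEJ]
2. ∠EMJ = 33°  [same arc EJ]
3. ∠EJM = 94°  [△MEJ]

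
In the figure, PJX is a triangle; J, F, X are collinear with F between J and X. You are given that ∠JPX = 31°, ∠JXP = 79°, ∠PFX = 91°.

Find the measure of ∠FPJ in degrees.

1. ∠PJX = 70°  [△PJX]
2. ∠JFP = 89°  [linear pair at F on JX]
3. ∠FJP = 70°  [F on ray JX]
4. ∠FPJ = 21°  [△PJF]

∠FPJ = 21°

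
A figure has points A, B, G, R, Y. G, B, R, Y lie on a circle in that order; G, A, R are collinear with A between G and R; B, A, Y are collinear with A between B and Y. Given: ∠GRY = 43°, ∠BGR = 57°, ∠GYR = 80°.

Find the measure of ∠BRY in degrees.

∠BRY = 66°

1. ∠RGY = 57°  [△GRY]
2. ∠BYR = 57°  [same arc BR]
3. ∠RBY = 57°  [same arc RY]
4. ∠BRY = 66°  [△BRY]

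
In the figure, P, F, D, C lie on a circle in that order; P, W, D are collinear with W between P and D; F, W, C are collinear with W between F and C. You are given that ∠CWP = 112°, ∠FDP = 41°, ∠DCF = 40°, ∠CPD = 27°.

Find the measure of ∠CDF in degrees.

∠CDF = 113°

1. ∠DWF = 112°  [vertical angles at W]
2. ∠CFD = 27°  [△FWD]
3. ∠CDF = 113°  [△FDC]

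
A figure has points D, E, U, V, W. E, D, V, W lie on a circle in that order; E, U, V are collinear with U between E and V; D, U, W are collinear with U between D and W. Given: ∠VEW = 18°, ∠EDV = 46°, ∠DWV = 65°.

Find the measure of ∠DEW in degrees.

∠DEW = 83°

1. ∠VDW = 18°  [same arc VW]
2. ∠DVW = 97°  [△DVW]
3. ∠DEW = 83°  [cyclic EDVW, opposite ∠E+∠V]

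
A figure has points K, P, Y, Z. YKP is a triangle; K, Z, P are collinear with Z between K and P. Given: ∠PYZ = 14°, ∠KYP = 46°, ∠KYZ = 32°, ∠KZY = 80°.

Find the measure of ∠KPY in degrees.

∠KPY = 66°

1. ∠YKZ = 68°  [△YKZ]
2. ∠PKY = 68°  [Z on ray KP]
3. ∠KPY = 66°  [△YKP]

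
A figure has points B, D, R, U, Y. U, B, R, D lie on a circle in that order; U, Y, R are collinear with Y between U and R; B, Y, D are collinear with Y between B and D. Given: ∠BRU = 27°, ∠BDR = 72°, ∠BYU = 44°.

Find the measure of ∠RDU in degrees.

1. ∠BUR = 72°  [same arc BR]
2. ∠RBU = 81°  [△UBR]
3. ∠RDU = 99°  [cyclic UBRD, opposite ∠B+∠D]

∠RDU = 99°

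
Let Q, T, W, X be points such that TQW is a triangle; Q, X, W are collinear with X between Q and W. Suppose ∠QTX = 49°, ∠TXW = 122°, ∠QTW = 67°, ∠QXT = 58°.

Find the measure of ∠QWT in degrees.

∠QWT = 40°

1. ∠TQX = 73°  [△TQX]
2. ∠TQW = 73°  [X on ray QW]
3. ∠QWT = 40°  [△TQW]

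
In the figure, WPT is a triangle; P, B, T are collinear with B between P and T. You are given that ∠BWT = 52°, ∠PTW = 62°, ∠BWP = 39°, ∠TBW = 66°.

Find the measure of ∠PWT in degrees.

1. ∠PBW = 114°  [linear pair at B on PT]
2. ∠BPW = 27°  [△WPB]
3. ∠TPW = 27°  [B on ray PT]
4. ∠PWT = 91°  [△WPT]

∠PWT = 91°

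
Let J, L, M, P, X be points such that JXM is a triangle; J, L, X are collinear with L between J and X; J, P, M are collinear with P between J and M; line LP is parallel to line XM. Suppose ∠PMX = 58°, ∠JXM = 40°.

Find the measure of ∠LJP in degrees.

∠LJP = 82°

1. ∠JMX = 58°  [P on ray MJ]
2. ∠MJX = 82°  [△JXM]
3. ∠LJP = 82°  [L on JX, P on JM]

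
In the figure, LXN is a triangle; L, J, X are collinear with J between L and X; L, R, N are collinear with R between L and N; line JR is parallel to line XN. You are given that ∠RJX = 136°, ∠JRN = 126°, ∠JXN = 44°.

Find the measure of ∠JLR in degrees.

1. ∠LJR = 44°  [linear pair at J on LX]
2. ∠JRL = 54°  [linear pair at R on LN]
3. ∠JLR = 82°  [△LJR]

∠JLR = 82°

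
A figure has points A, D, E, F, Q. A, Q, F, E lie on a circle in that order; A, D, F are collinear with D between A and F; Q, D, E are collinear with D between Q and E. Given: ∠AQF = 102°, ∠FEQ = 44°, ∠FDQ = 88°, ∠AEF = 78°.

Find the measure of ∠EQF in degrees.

∠EQF = 58°

1. ∠FAQ = 44°  [same arc QF]
2. ∠AFQ = 34°  [△AQF]
3. ∠EQF = 58°  [△QDF]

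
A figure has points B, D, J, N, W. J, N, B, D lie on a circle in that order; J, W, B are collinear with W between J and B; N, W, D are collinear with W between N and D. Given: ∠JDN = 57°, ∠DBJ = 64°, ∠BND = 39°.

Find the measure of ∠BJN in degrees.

1. ∠JBN = 57°  [same arc JN]
2. ∠DNJ = 64°  [same arc JD]
3. ∠BWN = 84°  [△NWB]
4. ∠JWN = 96°  [linear pair at W on JB]
5. ∠BJN = 20°  [△JWN]

∠BJN = 20°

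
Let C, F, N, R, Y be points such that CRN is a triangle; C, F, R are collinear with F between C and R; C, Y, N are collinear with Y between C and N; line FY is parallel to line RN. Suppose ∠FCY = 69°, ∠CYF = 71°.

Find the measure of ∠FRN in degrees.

1. ∠CFY = 40°  [△CFY]
2. ∠RFY = 140°  [linear pair at F on CR]
3. ∠FRN = 40°  [FY∥RN, co-interior at R–F]

∠FRN = 40°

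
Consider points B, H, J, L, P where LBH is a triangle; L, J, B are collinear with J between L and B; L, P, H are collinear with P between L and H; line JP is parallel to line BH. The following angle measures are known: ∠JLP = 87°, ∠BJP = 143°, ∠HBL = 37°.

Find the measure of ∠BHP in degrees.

∠BHP = 56°

1. ∠BLH = 87°  [J on LB, P on LH]
2. ∠BHL = 56°  [△LBH]
3. ∠BHP = 56°  [P on ray HL]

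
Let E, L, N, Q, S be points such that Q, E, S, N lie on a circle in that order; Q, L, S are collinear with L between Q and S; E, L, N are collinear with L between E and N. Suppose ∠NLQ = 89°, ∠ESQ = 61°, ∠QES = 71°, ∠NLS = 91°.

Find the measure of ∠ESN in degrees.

∠ESN = 102°

1. ∠ELS = 89°  [vertical angles at L]
2. ∠EQS = 48°  [△QES]
3. ∠NES = 30°  [△ELS]
4. ∠ENS = 48°  [same arc ES]
5. ∠ESN = 102°  [△ESN]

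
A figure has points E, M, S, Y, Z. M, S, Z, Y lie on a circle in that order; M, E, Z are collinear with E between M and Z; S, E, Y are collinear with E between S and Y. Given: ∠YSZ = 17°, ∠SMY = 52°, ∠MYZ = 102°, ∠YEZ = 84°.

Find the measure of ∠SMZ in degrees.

∠SMZ = 35°

1. ∠YMZ = 17°  [same arc ZY]
2. ∠MZY = 61°  [△MZY]
3. ∠MES = 84°  [vertical angles at E]
4. ∠MSY = 61°  [same arc MY]
5. ∠SMZ = 35°  [△MES]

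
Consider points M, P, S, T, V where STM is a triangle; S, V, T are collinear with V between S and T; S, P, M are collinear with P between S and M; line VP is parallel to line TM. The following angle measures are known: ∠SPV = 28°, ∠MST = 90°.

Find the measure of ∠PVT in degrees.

∠PVT = 118°

1. ∠SMT = 28°  [VP∥TM, corresponding at P]
2. ∠MTS = 62°  [△STM]
3. ∠PVS = 62°  [VP∥TM, corresponding at V]
4. ∠PVT = 118°  [linear pair at V on ST]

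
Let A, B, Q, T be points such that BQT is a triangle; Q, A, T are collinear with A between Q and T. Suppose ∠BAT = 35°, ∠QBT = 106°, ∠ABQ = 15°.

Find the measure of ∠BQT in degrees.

1. ∠BAQ = 145°  [linear pair at A on QT]
2. ∠AQB = 20°  [△BQA]
3. ∠BQT = 20°  [A on ray QT]

∠BQT = 20°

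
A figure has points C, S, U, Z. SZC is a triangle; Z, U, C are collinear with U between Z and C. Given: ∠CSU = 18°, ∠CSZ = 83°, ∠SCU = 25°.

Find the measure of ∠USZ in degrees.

∠USZ = 65°

1. ∠CUS = 137°  [△SUC]
2. ∠SCZ = 25°  [U on ray CZ]
3. ∠SUZ = 43°  [linear pair at U on ZC]
4. ∠CZS = 72°  [△SZC]
5. ∠SZU = 72°  [U on ray ZC]
6. ∠USZ = 65°  [△SZU]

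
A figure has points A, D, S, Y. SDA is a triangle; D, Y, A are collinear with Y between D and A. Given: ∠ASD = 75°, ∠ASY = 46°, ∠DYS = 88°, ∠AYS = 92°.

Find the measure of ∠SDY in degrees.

1. ∠SAY = 42°  [△SYA]
2. ∠DAS = 42°  [Y on ray AD]
3. ∠ADS = 63°  [△SDA]
4. ∠SDY = 63°  [Y on ray DA]

∠SDY = 63°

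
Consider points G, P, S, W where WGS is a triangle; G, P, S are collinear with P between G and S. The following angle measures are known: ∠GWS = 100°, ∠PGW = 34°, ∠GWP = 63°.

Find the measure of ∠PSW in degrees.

∠PSW = 46°

1. ∠SGW = 34°  [P on ray GS]
2. ∠GSW = 46°  [△WGS]
3. ∠PSW = 46°  [P on ray SG]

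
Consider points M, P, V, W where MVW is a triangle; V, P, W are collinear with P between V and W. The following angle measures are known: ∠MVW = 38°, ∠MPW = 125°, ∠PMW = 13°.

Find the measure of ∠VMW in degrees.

∠VMW = 100°

1. ∠MWP = 42°  [△MPW]
2. ∠MWV = 42°  [P on ray WV]
3. ∠VMW = 100°  [△MVW]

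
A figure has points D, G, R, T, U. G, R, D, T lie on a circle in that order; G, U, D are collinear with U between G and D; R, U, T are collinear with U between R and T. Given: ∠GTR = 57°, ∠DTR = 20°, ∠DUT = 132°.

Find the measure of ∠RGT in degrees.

1. ∠DGR = 20°  [same arc RD]
2. ∠GUR = 132°  [vertical angles at U]
3. ∠GRT = 28°  [△GUR]
4. ∠RGT = 95°  [△GRT]

∠RGT = 95°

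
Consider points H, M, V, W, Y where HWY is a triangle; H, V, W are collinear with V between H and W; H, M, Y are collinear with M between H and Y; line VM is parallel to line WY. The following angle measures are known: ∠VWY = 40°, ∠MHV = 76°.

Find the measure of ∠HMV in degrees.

1. ∠HWY = 40°  [V on ray WH]
2. ∠WHY = 76°  [V on HW, M on HY]
3. ∠HYW = 64°  [△HWY]
4. ∠HMV = 64°  [VM∥WY, corresponding at M]

∠HMV = 64°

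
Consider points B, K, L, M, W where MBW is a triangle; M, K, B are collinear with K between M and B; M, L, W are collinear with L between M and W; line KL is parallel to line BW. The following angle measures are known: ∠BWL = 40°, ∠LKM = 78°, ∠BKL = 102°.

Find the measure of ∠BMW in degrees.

1. ∠BWM = 40°  [L on ray WM]
2. ∠MBW = 78°  [KL∥BW, corresponding at K]
3. ∠BMW = 62°  [△MBW]

∠BMW = 62°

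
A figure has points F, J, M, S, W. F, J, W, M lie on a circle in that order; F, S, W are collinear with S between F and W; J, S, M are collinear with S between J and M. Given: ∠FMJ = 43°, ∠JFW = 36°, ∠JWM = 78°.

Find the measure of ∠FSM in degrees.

∠FSM = 71°

1. ∠FWJ = 43°  [same arc FJ]
2. ∠JMW = 36°  [same arc JW]
3. ∠MJW = 66°  [△JWM]
4. ∠JSW = 71°  [△JSW]
5. ∠FSM = 71°  [vertical angles at S]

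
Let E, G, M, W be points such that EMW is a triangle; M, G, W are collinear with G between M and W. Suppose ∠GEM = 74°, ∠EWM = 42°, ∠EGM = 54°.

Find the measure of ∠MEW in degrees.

1. ∠EMG = 52°  [△EMG]
2. ∠EMW = 52°  [G on ray MW]
3. ∠MEW = 86°  [△EMW]

∠MEW = 86°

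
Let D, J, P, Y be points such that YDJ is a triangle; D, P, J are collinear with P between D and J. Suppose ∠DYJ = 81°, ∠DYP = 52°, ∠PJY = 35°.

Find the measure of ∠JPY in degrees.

1. ∠DJY = 35°  [P on ray JD]
2. ∠JDY = 64°  [△YDJ]
3. ∠PDY = 64°  [P on ray DJ]
4. ∠DPY = 64°  [△YDP]
5. ∠JPY = 116°  [linear pair at P on DJ]

∠JPY = 116°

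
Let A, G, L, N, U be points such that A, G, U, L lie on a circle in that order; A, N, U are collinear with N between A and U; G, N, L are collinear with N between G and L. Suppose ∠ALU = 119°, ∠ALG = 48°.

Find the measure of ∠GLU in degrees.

1. ∠AGU = 61°  [cyclic AGUL, opposite ∠G+∠L]
2. ∠AUG = 48°  [same arc AG]
3. ∠GAU = 71°  [△AGU]
4. ∠GLU = 71°  [same arc GU]

∠GLU = 71°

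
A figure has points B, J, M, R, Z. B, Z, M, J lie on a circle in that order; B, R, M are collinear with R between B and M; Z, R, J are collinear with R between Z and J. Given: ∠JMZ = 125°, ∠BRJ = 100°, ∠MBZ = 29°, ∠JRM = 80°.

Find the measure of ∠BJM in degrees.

1. ∠MJZ = 29°  [same arc ZM]
2. ∠BMJ = 71°  [△MRJ]
3. ∠JZM = 26°  [△ZMJ]
4. ∠JBM = 26°  [same arc MJ]
5. ∠BJM = 83°  [△BMJ]

∠BJM = 83°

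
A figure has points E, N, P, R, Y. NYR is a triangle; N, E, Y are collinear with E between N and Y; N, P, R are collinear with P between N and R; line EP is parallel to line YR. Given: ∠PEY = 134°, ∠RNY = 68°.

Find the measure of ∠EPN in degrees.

1. ∠NEP = 46°  [linear pair at E on NY]
2. ∠ENP = 68°  [E on NY, P on NR]
3. ∠EPN = 66°  [△NEP]

∠EPN = 66°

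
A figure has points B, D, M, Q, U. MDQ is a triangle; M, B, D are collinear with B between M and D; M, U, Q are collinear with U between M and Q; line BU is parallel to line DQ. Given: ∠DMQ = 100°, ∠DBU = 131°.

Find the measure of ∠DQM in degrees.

1. ∠BMU = 100°  [B on MD, U on MQ]
2. ∠MBU = 49°  [linear pair at B on MD]
3. ∠BUM = 31°  [△MBU]
4. ∠DQM = 31°  [BU∥DQ, corresponding at U]

∠DQM = 31°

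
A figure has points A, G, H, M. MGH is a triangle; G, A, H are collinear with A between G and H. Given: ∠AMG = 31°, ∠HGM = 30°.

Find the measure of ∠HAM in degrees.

∠HAM = 61°

1. ∠AGM = 30°  [A on ray GH]
2. ∠GAM = 119°  [△MGA]
3. ∠HAM = 61°  [linear pair at A on GH]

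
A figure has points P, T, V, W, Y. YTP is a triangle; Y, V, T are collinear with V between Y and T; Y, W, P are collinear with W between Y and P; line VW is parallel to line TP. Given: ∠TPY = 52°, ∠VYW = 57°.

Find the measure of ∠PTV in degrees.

∠PTV = 71°

1. ∠VWY = 52°  [VW∥TP, corresponding at W]
2. ∠WVY = 71°  [△YVW]
3. ∠TVW = 109°  [linear pair at V on YT]
4. ∠PTV = 71°  [VW∥TP, co-interior at T–V]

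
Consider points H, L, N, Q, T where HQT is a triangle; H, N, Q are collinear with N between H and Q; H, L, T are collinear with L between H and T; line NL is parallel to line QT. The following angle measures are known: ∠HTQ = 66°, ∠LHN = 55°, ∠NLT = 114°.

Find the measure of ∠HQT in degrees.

1. ∠HLN = 66°  [NL∥QT, corresponding at L]
2. ∠HNL = 59°  [△HNL]
3. ∠HQT = 59°  [NL∥QT, corresponding at N]

∠HQT = 59°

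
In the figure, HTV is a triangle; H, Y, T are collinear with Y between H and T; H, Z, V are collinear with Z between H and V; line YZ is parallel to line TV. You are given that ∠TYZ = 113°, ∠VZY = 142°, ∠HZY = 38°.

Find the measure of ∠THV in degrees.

1. ∠HYZ = 67°  [linear pair at Y on HT]
2. ∠YHZ = 75°  [△HYZ]
3. ∠THV = 75°  [Y on HT, Z on HV]

∠THV = 75°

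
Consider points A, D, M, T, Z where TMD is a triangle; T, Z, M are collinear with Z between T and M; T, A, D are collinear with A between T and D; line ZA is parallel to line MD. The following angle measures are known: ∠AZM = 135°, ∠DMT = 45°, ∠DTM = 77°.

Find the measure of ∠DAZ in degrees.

∠DAZ = 122°

1. ∠AZT = 45°  [linear pair at Z on TM]
2. ∠ATZ = 77°  [Z on TM, A on TD]
3. ∠TAZ = 58°  [△TZA]
4. ∠DAZ = 122°  [linear pair at A on TD]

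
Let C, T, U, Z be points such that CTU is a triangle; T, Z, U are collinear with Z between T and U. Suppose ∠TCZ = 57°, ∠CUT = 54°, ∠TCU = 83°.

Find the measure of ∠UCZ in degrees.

∠UCZ = 26°

1. ∠CTU = 43°  [△CTU]
2. ∠CUZ = 54°  [Z on ray UT]
3. ∠CTZ = 43°  [Z on ray TU]
4. ∠CZT = 80°  [△CTZ]
5. ∠CZU = 100°  [linear pair at Z on TU]
6. ∠UCZ = 26°  [△CZU]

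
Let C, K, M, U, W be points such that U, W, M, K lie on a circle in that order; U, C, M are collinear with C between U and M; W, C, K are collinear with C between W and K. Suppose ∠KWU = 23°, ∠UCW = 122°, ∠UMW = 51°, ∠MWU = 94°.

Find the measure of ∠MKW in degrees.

∠MKW = 35°

1. ∠KMU = 23°  [same arc UK]
2. ∠KCM = 122°  [vertical angles at C]
3. ∠MKW = 35°  [△MCK]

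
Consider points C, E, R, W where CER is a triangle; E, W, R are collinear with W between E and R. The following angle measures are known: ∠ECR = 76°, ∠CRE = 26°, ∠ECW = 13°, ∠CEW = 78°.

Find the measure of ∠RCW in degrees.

∠RCW = 63°

1. ∠CRW = 26°  [W on ray RE]
2. ∠CWE = 89°  [△CEW]
3. ∠CWR = 91°  [linear pair at W on ER]
4. ∠RCW = 63°  [△CWR]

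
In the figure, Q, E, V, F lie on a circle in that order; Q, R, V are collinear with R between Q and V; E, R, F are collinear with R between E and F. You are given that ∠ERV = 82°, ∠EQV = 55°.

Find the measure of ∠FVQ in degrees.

∠FVQ = 27°

1. ∠FRQ = 82°  [vertical angles at R]
2. ∠EFV = 55°  [same arc EV]
3. ∠FRV = 98°  [linear pair at R on QV]
4. ∠FVQ = 27°  [△VRF]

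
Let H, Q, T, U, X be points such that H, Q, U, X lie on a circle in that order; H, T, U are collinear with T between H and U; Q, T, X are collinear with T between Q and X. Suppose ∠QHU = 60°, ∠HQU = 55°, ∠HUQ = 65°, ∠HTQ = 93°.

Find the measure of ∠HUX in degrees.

∠HUX = 27°

1. ∠QXU = 60°  [same arc QU]
2. ∠UTX = 93°  [vertical angles at T]
3. ∠HUX = 27°  [△UTX]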